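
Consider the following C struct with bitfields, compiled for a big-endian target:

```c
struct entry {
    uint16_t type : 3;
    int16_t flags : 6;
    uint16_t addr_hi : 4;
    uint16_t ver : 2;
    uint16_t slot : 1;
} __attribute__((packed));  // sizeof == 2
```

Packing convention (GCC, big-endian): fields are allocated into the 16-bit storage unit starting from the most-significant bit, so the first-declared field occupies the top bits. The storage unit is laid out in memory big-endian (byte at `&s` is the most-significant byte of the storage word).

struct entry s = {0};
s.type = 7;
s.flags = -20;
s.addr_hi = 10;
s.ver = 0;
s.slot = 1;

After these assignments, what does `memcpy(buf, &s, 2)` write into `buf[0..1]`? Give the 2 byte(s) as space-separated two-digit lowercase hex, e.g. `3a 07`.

f6 51

type:3 = 7 → 0x7 << 13 → word 0xe000
flags:6 = -20 → 0x2c << 7 → word 0xf600
addr_hi:4 = 10 → 0xa << 3 → word 0xf650
ver:2 = 0 → 0x0 << 1 → word 0xf650
slot:1 = 1 → 0x1 << 0 → word 0xf651
word = 0xf651 → big-endian bytes:
  [0]=0xf6  [1]=0x51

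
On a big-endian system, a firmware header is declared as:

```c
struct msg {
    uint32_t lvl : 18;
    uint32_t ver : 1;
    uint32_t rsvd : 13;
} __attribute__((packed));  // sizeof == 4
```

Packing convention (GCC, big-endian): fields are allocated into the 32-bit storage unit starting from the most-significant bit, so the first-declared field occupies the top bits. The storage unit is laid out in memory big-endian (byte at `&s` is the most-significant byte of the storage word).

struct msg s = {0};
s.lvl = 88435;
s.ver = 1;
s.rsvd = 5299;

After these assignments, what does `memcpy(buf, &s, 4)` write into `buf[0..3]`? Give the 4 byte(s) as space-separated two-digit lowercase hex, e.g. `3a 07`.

56 5c f4 b3

lvl:18 = 88435 → 0x15973 << 14 → word 0x565cc000
ver:1 = 1 → 0x1 << 13 → word 0x565ce000
rsvd:13 = 5299 → 0x14b3 << 0 → word 0x565cf4b3
word = 0x565cf4b3 → big-endian bytes:
  [0]=0x56  [1]=0x5c  [2]=0xf4  [3]=0xb3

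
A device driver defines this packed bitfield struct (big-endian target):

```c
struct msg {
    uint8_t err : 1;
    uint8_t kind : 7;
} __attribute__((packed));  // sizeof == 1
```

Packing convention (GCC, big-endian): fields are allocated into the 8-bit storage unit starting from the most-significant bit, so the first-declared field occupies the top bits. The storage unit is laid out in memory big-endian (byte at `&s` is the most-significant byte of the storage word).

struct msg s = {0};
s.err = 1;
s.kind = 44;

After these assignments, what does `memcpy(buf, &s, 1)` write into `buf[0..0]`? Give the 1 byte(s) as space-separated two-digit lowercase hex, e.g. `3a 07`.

ac

err:1 = 1 → 0x1 << 7 → word 0x80
kind:7 = 44 → 0x2c << 0 → word 0xac
word = 0xac → big-endian bytes:
  [0]=0xac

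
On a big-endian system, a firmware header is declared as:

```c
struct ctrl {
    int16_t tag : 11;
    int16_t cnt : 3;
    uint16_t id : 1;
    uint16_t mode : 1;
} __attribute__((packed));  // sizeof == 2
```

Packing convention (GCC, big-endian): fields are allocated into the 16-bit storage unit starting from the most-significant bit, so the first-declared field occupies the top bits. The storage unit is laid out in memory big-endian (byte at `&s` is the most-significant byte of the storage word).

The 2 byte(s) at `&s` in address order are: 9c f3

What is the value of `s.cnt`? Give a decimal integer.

[0]=0x9c [1]=0xf3 (big-endian) → word 0x9cf3
tag:11 @ bit 5 → (0x9cf3>>5)&0x7ff = 0x4e7
cnt:3 @ bit 2 → (0x9cf3>>2)&0x7 = 0x4  ←
id:1 @ bit 1 → (0x9cf3>>1)&0x1 = 0x1
mode:1 @ bit 0 → (0x9cf3>>0)&0x1 = 0x1
cnt signed 3b, MSB=1: 4 - 8 = -4

-4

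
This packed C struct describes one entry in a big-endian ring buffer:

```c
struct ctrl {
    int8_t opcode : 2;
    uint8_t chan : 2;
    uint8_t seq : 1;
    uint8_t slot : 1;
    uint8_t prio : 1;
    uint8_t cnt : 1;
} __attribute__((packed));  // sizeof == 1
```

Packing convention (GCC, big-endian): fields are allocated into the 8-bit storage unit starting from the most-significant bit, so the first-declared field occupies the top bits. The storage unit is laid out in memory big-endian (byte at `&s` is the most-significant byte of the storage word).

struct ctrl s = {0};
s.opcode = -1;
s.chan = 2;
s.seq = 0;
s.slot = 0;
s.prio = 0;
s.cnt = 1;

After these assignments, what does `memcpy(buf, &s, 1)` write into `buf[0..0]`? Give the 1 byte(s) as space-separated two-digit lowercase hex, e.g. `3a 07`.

e1

opcode:2 = -1 → 0x3 << 6 → word 0xc0
chan:2 = 2 → 0x2 << 4 → word 0xe0
seq:1 = 0 → 0x0 << 3 → word 0xe0
slot:1 = 0 → 0x0 << 2 → word 0xe0
prio:1 = 0 → 0x0 << 1 → word 0xe0
cnt:1 = 1 → 0x1 << 0 → word 0xe1
word = 0xe1 → big-endian bytes:
  [0]=0xe1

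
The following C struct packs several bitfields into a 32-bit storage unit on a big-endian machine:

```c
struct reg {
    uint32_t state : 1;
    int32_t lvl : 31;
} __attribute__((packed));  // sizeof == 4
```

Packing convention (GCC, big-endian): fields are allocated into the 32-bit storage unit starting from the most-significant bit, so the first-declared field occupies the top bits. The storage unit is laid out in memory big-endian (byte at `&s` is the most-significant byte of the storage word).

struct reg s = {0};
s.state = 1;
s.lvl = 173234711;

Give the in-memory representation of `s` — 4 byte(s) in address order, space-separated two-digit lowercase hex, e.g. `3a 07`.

8a 53 5a 17

state:1 = 1 → 0x1 << 31 → word 0x80000000
lvl:31 = 173234711 → 0xa535a17 << 0 → word 0x8a535a17
word = 0x8a535a17 → big-endian bytes:
  [0]=0x8a  [1]=0x53  [2]=0x5a  [3]=0x17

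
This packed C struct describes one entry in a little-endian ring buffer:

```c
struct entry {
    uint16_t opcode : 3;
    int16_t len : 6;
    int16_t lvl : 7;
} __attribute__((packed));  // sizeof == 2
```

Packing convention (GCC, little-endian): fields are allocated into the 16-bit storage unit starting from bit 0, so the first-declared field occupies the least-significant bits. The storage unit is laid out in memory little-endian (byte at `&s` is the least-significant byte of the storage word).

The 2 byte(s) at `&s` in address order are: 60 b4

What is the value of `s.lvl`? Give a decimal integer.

[0]=0x60 [1]=0xb4 (little-endian) → word 0xb460
opcode [0+:3] = (word>>0) & 0x7 = 0
len [3+:6] = (word>>3) & 0x3f = 12
lvl [9+:7] = (word>>9) & 0x7f = 90  ←
lvl signed 7b, MSB=1: 90 - 128 = -38

-38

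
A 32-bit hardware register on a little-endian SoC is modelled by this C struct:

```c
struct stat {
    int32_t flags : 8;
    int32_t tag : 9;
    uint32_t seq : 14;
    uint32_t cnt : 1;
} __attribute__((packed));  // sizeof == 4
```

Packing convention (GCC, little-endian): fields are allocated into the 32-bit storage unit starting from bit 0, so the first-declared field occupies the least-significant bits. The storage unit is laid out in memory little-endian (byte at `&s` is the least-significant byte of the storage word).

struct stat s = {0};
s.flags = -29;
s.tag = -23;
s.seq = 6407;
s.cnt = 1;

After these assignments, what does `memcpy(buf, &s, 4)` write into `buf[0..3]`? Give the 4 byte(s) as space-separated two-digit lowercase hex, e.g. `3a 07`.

e3 e9 0f b2

flags:8 = -29 → 0xe3 << 0 → word 0x000000e3
tag:9 = -23 → 0x1e9 << 8 → word 0x0001e9e3
seq:14 = 6407 → 0x1907 << 17 → word 0x320fe9e3
cnt:1 = 1 → 0x1 << 31 → word 0xb20fe9e3
word = 0xb20fe9e3 → little-endian bytes:
  [0]=0xe3  [1]=0xe9  [2]=0x0f  [3]=0xb2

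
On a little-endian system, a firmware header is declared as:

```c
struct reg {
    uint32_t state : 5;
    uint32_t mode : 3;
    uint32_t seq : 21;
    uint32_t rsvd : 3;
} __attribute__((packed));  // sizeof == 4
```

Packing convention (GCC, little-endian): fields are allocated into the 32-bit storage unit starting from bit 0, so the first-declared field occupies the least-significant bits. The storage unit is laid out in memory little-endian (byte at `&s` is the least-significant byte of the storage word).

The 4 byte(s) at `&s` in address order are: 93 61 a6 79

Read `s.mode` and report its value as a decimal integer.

4

[0]=0x93 [1]=0x61 [2]=0xa6 [3]=0x79 (little-endian) → word 0x79a66193
state:5 @ bit 0 → (0x79a66193>>0)&0x1f = 0x13
mode:3 @ bit 5 → (0x79a66193>>5)&0x7 = 0x4  ←
seq:21 @ bit 8 → (0x79a66193>>8)&0x1fffff = 0x19a661
rsvd:3 @ bit 29 → (0x79a66193>>29)&0x7 = 0x3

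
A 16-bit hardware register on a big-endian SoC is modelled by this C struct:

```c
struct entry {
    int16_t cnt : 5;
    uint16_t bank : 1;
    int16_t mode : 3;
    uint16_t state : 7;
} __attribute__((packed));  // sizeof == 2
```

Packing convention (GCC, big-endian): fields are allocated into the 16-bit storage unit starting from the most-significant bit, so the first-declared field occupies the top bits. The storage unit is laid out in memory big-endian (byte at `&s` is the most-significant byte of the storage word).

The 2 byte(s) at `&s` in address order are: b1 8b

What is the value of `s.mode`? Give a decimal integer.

[0]=0xb1 [1]=0x8b (big-endian) → word 0xb18b
cnt [11+:5] = (word>>11) & 0x1f = 22
bank [10+:1] = (word>>10) & 0x1 = 0
mode [7+:3] = (word>>7) & 0x7 = 3  ←
state [0+:7] = (word>>0) & 0x7f = 11
mode signed 3b, MSB=0: value = 3

3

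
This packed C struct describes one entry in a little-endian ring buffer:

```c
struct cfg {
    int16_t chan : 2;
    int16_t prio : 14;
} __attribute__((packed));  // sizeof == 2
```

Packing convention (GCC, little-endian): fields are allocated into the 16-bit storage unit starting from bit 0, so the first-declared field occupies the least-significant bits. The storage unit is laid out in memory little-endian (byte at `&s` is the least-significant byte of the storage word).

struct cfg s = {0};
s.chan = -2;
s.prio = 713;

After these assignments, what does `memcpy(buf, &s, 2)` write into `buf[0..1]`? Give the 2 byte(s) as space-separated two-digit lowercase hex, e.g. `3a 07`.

chan:2 = -2 → 0x2 << 0 → word 0x0002
prio:14 = 713 → 0x2c9 << 2 → word 0x0b26
word = 0x0b26 → little-endian bytes:
  [0]=0x26  [1]=0x0b

26 0b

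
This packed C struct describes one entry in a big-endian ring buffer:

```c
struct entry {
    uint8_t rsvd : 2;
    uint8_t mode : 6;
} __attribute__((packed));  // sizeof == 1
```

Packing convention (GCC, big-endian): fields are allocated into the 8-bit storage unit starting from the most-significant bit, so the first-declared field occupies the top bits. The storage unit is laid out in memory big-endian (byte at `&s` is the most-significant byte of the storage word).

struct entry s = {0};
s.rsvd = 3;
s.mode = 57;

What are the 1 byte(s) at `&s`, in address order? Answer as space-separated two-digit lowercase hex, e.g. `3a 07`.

rsvd:2 = 3 → 0x3 << 6 → word 0xc0
mode:6 = 57 → 0x39 << 0 → word 0xf9
word = 0xf9 → big-endian bytes:
  [0]=0xf9

f9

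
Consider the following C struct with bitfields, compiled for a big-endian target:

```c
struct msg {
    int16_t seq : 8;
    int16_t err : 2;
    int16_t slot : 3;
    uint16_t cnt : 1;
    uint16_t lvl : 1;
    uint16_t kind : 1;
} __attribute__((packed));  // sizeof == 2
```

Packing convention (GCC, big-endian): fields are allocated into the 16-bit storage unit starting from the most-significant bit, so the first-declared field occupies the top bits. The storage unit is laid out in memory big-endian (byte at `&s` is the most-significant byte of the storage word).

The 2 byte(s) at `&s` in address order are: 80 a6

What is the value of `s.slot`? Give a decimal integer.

[0]=0x80 [1]=0xa6 (big-endian) → word 0x80a6
seq:8 @ bit 8 → (0x80a6>>8)&0xff = 0x80
err:2 @ bit 6 → (0x80a6>>6)&0x3 = 0x2
slot:3 @ bit 3 → (0x80a6>>3)&0x7 = 0x4  ←
cnt:1 @ bit 2 → (0x80a6>>2)&0x1 = 0x1
lvl:1 @ bit 1 → (0x80a6>>1)&0x1 = 0x1
kind:1 @ bit 0 → (0x80a6>>0)&0x1 = 0x0
slot signed 3b, MSB=1: 4 - 8 = -4

-4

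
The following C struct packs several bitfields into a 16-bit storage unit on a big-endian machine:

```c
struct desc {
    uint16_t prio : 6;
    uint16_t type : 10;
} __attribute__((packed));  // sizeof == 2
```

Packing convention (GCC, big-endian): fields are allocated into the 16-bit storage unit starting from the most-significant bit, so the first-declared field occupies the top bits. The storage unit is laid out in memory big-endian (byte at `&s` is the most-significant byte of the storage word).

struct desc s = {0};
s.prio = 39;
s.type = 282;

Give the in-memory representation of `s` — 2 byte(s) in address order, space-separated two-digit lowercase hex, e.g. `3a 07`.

9d 1a

prio:6 = 39 → 0x27 << 10 → word 0x9c00
type:10 = 282 → 0x11a << 0 → word 0x9d1a
word = 0x9d1a → big-endian bytes:
  [0]=0x9d  [1]=0x1a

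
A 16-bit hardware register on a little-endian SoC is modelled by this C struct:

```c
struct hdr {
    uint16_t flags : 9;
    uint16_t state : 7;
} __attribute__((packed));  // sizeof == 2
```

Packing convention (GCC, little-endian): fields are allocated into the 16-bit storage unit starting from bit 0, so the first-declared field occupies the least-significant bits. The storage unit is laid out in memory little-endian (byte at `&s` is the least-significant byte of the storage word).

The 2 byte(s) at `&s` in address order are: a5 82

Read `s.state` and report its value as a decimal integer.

[0]=0xa5 [1]=0x82 (little-endian) → word 0x82a5
flags:9 @ bit 0 → (0x82a5>>0)&0x1ff = 0xa5
state:7 @ bit 9 → (0x82a5>>9)&0x7f = 0x41  ←

65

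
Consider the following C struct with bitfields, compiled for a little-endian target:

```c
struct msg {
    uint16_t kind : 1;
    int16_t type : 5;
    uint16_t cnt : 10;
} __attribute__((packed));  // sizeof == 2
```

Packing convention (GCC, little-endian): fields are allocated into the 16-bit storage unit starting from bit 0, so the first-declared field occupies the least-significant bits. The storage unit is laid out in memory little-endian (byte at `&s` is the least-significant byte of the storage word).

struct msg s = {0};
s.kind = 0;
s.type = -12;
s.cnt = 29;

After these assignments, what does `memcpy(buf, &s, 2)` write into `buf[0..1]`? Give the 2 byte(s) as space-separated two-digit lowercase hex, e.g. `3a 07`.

kind (1b) val=0 bits=0x0 at bit 0: 0x0000
type (5b) val=-12 bits=0x14 at bit 1: 0x0028
cnt (10b) val=29 bits=0x1d at bit 6: 0x0768
word = 0x0768 → little-endian bytes:
  [0]=0x68  [1]=0x07

68 07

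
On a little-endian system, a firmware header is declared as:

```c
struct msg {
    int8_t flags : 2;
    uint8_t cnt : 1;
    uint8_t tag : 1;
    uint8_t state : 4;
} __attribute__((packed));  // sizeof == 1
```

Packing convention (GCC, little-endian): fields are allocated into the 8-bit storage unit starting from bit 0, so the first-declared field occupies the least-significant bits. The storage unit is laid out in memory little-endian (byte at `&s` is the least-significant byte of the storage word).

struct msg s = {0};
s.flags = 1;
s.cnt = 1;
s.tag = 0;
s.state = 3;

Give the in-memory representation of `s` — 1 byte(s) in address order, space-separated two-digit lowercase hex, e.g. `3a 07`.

35

[0+:2] flags=1 & 0x3 = 0x1; word=0x01
[2+:1] cnt=1 & 0x1 = 0x1; word=0x05
[3+:1] tag=0 & 0x1 = 0x0; word=0x05
[4+:4] state=3 & 0xf = 0x3; word=0x35
word = 0x35 → little-endian bytes:
  [0]=0x35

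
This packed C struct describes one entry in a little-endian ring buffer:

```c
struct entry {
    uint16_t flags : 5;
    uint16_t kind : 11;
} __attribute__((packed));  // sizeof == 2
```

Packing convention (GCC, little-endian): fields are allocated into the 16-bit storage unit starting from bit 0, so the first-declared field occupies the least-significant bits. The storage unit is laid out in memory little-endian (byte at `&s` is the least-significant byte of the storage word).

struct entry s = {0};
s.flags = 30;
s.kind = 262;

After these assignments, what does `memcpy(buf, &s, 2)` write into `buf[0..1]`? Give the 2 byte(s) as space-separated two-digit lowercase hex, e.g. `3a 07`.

flags:5 = 30 → 0x1e << 0 → word 0x001e
kind:11 = 262 → 0x106 << 5 → word 0x20de
word = 0x20de → little-endian bytes:
  [0]=0xde  [1]=0x20

de 20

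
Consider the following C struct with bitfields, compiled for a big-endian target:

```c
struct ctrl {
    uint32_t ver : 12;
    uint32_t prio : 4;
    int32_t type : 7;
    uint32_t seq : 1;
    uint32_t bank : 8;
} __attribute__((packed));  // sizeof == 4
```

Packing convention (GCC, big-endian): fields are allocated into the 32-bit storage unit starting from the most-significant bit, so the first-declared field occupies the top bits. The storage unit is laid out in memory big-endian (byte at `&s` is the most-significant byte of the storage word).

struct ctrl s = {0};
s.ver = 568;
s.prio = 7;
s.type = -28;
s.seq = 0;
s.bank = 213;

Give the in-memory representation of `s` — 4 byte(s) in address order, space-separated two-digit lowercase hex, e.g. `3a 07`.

23 87 c8 d5

ver:12 = 568 → 0x238 << 20 → word 0x23800000
prio:4 = 7 → 0x7 << 16 → word 0x23870000
type:7 = -28 → 0x64 << 9 → word 0x2387c800
seq:1 = 0 → 0x0 << 8 → word 0x2387c800
bank:8 = 213 → 0xd5 << 0 → word 0x2387c8d5
word = 0x2387c8d5 → big-endian bytes:
  [0]=0x23  [1]=0x87  [2]=0xc8  [3]=0xd5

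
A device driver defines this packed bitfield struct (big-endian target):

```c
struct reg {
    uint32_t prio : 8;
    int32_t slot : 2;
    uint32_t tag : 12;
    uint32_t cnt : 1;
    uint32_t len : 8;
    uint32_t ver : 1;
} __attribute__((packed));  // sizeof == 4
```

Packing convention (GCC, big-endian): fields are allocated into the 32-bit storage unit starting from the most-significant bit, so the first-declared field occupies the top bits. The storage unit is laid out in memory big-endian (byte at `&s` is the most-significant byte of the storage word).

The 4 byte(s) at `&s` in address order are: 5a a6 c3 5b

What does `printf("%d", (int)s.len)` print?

173

[0]=0x5a [1]=0xa6 [2]=0xc3 [3]=0x5b (big-endian) → word 0x5aa6c35b
prio [24+:8] = (word>>24) & 0xff = 90
slot [22+:2] = (word>>22) & 0x3 = 2
tag [10+:12] = (word>>10) & 0xfff = 2480
cnt [9+:1] = (word>>9) & 0x1 = 1
len [1+:8] = (word>>1) & 0xff = 173  ←
ver [0+:1] = (word>>0) & 0x1 = 1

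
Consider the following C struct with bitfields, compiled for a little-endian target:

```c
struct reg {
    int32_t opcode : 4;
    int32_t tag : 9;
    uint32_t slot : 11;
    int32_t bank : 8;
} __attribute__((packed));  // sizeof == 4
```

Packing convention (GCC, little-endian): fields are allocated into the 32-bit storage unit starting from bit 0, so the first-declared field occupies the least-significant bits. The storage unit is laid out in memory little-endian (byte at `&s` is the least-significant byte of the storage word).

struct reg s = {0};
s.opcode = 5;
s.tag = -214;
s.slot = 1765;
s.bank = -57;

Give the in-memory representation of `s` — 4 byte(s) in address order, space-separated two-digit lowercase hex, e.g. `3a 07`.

opcode (4b) val=5 bits=0x5 at bit 0: 0x00000005
tag (9b) val=-214 bits=0x12a at bit 4: 0x000012a5
slot (11b) val=1765 bits=0x6e5 at bit 13: 0x00dcb2a5
bank (8b) val=-57 bits=0xc7 at bit 24: 0xc7dcb2a5
word = 0xc7dcb2a5 → little-endian bytes:
  [0]=0xa5  [1]=0xb2  [2]=0xdc  [3]=0xc7

a5 b2 dc c7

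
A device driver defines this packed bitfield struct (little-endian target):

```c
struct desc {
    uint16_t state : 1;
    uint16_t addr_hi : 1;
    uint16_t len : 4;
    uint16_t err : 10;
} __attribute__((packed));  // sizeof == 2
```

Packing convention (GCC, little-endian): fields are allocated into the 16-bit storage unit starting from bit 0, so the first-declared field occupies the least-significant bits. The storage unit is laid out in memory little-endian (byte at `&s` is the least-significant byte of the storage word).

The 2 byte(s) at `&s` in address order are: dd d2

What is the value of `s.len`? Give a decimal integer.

[0]=0xdd [1]=0xd2 (little-endian) → word 0xd2dd
state [0+:1] = (word>>0) & 0x1 = 1
addr_hi [1+:1] = (word>>1) & 0x1 = 0
len [2+:4] = (word>>2) & 0xf = 7  ←
err [6+:10] = (word>>6) & 0x3ff = 843

7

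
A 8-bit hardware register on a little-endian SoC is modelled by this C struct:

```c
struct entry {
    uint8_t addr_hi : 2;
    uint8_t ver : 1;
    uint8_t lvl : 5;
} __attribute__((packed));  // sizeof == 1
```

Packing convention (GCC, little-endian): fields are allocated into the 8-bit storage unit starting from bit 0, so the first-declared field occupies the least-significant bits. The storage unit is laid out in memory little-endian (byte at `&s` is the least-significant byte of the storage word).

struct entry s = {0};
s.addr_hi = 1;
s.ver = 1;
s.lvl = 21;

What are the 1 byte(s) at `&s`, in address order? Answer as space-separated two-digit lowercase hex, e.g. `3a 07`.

ad

addr_hi:2 = 1 → 0x1 << 0 → word 0x01
ver:1 = 1 → 0x1 << 2 → word 0x05
lvl:5 = 21 → 0x15 << 3 → word 0xad
word = 0xad → little-endian bytes:
  [0]=0xad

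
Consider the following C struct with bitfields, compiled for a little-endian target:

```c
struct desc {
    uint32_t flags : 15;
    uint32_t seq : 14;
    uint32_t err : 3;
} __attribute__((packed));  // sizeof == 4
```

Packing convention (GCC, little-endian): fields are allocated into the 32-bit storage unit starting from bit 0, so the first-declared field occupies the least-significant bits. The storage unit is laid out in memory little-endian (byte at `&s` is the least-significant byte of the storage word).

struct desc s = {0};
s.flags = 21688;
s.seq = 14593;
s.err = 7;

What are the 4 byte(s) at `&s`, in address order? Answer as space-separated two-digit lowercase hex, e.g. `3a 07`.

b8 d4 80 fc

flags (15b) val=21688 bits=0x54b8 at bit 0: 0x000054b8
seq (14b) val=14593 bits=0x3901 at bit 15: 0x1c80d4b8
err (3b) val=7 bits=0x7 at bit 29: 0xfc80d4b8
word = 0xfc80d4b8 → little-endian bytes:
  [0]=0xb8  [1]=0xd4  [2]=0x80  [3]=0xfc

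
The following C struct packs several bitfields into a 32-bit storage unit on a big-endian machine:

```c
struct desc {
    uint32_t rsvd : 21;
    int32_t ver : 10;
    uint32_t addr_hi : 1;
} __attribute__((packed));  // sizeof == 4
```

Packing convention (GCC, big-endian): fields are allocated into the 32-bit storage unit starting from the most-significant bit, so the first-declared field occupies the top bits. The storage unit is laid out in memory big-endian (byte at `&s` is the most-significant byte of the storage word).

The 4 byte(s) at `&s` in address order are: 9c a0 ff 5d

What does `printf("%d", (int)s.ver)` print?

[0]=0x9c [1]=0xa0 [2]=0xff [3]=0x5d (big-endian) → word 0x9ca0ff5d
rsvd [11+:21] = (word>>11) & 0x1fffff = 1283103
ver [1+:10] = (word>>1) & 0x3ff = 942  ←
addr_hi [0+:1] = (word>>0) & 0x1 = 1
ver signed 10b, MSB=1: 942 - 1024 = -82

-82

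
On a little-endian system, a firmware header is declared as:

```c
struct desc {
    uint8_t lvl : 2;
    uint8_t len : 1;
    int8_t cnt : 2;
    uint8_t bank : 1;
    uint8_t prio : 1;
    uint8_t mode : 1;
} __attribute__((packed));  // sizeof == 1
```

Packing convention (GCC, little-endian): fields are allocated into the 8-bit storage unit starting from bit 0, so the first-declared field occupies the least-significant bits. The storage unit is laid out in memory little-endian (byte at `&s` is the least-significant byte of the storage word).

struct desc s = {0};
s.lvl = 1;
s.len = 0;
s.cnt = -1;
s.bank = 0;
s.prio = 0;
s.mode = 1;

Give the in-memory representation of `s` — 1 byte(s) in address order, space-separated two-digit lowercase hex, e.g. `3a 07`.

lvl:2 = 1 → 0x1 << 0 → word 0x01
len:1 = 0 → 0x0 << 2 → word 0x01
cnt:2 = -1 → 0x3 << 3 → word 0x19
bank:1 = 0 → 0x0 << 5 → word 0x19
prio:1 = 0 → 0x0 << 6 → word 0x19
mode:1 = 1 → 0x1 << 7 → word 0x99
word = 0x99 → little-endian bytes:
  [0]=0x99

99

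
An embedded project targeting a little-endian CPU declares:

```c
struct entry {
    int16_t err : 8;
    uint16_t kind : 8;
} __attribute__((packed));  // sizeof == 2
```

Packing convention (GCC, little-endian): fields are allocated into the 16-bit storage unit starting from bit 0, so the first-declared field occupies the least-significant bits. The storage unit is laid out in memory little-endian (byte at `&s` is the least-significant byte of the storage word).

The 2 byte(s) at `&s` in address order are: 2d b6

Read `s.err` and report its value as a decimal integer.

[0]=0x2d [1]=0xb6 (little-endian) → word 0xb62d
err [0+:8] = (word>>0) & 0xff = 45  ←
kind [8+:8] = (word>>8) & 0xff = 182
err signed 8b, MSB=0: value = 45

45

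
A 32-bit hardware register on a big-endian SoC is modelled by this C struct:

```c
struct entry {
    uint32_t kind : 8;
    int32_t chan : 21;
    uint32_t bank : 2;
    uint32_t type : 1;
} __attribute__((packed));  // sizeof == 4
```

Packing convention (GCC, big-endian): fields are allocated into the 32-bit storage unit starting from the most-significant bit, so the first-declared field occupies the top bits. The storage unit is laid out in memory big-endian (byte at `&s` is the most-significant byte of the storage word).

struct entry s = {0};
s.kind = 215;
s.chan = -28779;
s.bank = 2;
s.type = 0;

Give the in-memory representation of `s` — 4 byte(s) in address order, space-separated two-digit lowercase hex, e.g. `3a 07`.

d7 fc 7c ac

[24+:8] kind=215 & 0xff = 0xd7; word=0xd7000000
[3+:21] chan=-28779 & 0x1fffff = 0x1f8f95; word=0xd7fc7ca8
[1+:2] bank=2 & 0x3 = 0x2; word=0xd7fc7cac
[0+:1] type=0 & 0x1 = 0x0; word=0xd7fc7cac
word = 0xd7fc7cac → big-endian bytes:
  [0]=0xd7  [1]=0xfc  [2]=0x7c  [3]=0xac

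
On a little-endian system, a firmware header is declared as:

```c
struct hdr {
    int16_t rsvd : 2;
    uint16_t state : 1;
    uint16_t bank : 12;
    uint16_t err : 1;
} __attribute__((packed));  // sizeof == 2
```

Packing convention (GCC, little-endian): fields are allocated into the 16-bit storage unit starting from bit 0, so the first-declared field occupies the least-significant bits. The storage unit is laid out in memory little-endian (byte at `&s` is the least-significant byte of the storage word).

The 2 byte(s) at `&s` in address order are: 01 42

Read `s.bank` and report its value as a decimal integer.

[0]=0x01 [1]=0x42 (little-endian) → word 0x4201
rsvd [0+:2] = (word>>0) & 0x3 = 1
state [2+:1] = (word>>2) & 0x1 = 0
bank [3+:12] = (word>>3) & 0xfff = 2112  ←
err [15+:1] = (word>>15) & 0x1 = 0

2112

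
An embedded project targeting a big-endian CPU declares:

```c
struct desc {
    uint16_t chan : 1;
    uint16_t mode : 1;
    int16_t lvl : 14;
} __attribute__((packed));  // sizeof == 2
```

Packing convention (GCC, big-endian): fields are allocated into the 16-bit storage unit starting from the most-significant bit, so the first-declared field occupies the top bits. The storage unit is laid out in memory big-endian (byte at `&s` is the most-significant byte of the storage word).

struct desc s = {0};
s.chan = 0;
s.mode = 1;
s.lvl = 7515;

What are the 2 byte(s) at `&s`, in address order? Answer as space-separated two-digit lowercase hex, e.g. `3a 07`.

5d 5b

[15+:1] chan=0 & 0x1 = 0x0; word=0x0000
[14+:1] mode=1 & 0x1 = 0x1; word=0x4000
[0+:14] lvl=7515 & 0x3fff = 0x1d5b; word=0x5d5b
word = 0x5d5b → big-endian bytes:
  [0]=0x5d  [1]=0x5b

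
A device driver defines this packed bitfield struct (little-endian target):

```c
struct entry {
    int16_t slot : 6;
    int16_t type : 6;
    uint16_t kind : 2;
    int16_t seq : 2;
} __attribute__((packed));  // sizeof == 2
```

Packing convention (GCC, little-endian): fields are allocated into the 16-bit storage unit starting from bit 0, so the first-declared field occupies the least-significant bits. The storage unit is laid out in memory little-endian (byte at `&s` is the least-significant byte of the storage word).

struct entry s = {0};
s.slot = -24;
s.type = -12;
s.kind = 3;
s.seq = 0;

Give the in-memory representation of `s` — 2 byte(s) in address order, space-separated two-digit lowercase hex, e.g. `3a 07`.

28 3d

[0+:6] slot=-24 & 0x3f = 0x28; word=0x0028
[6+:6] type=-12 & 0x3f = 0x34; word=0x0d28
[12+:2] kind=3 & 0x3 = 0x3; word=0x3d28
[14+:2] seq=0 & 0x3 = 0x0; word=0x3d28
word = 0x3d28 → little-endian bytes:
  [0]=0x28  [1]=0x3d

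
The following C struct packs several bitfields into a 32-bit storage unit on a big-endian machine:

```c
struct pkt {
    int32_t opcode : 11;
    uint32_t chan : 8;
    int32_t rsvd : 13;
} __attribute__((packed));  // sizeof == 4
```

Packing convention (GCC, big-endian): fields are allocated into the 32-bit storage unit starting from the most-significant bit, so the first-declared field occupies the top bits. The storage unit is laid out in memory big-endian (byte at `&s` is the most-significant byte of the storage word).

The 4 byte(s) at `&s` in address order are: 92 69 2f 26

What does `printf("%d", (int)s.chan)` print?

[0]=0x92 [1]=0x69 [2]=0x2f [3]=0x26 (big-endian) → word 0x92692f26
opcode [21+:11] = (word>>21) & 0x7ff = 1171
chan [13+:8] = (word>>13) & 0xff = 73  ←
rsvd [0+:13] = (word>>0) & 0x1fff = 3878

73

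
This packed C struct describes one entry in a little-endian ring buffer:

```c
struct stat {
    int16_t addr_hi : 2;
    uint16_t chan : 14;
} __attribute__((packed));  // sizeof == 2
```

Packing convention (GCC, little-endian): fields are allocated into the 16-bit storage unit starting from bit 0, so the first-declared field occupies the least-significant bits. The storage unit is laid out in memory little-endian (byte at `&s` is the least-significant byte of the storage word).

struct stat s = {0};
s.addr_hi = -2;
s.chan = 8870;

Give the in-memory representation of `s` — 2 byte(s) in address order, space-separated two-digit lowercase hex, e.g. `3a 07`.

9a 8a

addr_hi (2b) val=-2 bits=0x2 at bit 0: 0x0002
chan (14b) val=8870 bits=0x22a6 at bit 2: 0x8a9a
word = 0x8a9a → little-endian bytes:
  [0]=0x9a  [1]=0x8a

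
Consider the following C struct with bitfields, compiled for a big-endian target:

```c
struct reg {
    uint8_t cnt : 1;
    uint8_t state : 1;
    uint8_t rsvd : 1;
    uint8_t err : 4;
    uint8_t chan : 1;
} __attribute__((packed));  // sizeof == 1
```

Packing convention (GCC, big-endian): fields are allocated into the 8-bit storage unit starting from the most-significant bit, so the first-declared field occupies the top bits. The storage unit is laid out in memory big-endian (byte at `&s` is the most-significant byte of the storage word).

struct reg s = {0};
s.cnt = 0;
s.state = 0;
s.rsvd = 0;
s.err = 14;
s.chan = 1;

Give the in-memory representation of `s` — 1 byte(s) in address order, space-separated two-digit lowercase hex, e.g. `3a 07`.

cnt (1b) val=0 bits=0x0 at bit 7: 0x00
state (1b) val=0 bits=0x0 at bit 6: 0x00
rsvd (1b) val=0 bits=0x0 at bit 5: 0x00
err (4b) val=14 bits=0xe at bit 1: 0x1c
chan (1b) val=1 bits=0x1 at bit 0: 0x1d
word = 0x1d → big-endian bytes:
  [0]=0x1d

1d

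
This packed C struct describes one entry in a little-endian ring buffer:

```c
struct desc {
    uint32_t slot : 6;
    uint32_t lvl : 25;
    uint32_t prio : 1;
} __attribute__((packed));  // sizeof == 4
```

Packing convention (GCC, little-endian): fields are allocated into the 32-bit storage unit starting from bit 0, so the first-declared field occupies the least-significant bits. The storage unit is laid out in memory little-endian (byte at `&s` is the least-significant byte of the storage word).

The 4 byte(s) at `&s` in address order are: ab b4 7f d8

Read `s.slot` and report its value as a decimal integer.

[0]=0xab [1]=0xb4 [2]=0x7f [3]=0xd8 (little-endian) → word 0xd87fb4ab
slot [0+:6] = (word>>0) & 0x3f = 43  ←
lvl [6+:25] = (word>>6) & 0x1ffffff = 23199442
prio [31+:1] = (word>>31) & 0x1 = 1

43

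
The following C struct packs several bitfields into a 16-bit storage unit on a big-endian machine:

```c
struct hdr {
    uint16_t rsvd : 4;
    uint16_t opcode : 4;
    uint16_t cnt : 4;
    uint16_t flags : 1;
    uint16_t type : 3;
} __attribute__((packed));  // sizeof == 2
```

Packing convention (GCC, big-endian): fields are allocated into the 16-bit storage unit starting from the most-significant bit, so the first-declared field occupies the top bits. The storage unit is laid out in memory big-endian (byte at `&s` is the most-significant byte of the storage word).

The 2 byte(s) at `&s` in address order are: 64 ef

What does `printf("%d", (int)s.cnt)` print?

[0]=0x64 [1]=0xef (big-endian) → word 0x64ef
rsvd [12+:4] = (word>>12) & 0xf = 6
opcode [8+:4] = (word>>8) & 0xf = 4
cnt [4+:4] = (word>>4) & 0xf = 14  ←
flags [3+:1] = (word>>3) & 0x1 = 1
type [0+:3] = (word>>0) & 0x7 = 7

14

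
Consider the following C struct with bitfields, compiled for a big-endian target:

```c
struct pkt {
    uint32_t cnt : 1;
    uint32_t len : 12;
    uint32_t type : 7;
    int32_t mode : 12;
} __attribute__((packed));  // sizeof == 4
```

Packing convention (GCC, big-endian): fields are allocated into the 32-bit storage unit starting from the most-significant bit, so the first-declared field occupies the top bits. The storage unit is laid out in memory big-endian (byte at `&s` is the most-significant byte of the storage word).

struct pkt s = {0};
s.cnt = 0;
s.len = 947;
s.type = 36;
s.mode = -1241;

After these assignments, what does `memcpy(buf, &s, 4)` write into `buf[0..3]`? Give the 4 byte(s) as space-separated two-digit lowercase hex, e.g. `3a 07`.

[31+:1] cnt=0 & 0x1 = 0x0; word=0x00000000
[19+:12] len=947 & 0xfff = 0x3b3; word=0x1d980000
[12+:7] type=36 & 0x7f = 0x24; word=0x1d9a4000
[0+:12] mode=-1241 & 0xfff = 0xb27; word=0x1d9a4b27
word = 0x1d9a4b27 → big-endian bytes:
  [0]=0x1d  [1]=0x9a  [2]=0x4b  [3]=0x27

1d 9a 4b 27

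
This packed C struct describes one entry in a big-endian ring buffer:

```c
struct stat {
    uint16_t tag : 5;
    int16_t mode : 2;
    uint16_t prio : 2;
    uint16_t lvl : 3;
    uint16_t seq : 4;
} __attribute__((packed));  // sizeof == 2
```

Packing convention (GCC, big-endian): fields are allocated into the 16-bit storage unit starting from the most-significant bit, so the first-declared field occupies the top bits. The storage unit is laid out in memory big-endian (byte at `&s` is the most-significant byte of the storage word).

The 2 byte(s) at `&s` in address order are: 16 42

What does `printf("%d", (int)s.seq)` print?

2

[0]=0x16 [1]=0x42 (big-endian) → word 0x1642
tag [11+:5] = (word>>11) & 0x1f = 2
mode [9+:2] = (word>>9) & 0x3 = 3
prio [7+:2] = (word>>7) & 0x3 = 0
lvl [4+:3] = (word>>4) & 0x7 = 4
seq [0+:4] = (word>>0) & 0xf = 2  ←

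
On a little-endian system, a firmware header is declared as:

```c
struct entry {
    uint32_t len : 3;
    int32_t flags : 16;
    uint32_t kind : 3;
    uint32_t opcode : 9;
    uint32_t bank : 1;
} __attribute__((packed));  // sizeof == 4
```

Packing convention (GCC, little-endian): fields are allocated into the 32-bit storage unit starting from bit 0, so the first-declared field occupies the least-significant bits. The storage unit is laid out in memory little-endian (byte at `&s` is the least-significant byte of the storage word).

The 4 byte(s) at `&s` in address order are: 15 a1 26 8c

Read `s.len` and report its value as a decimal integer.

5

[0]=0x15 [1]=0xa1 [2]=0x26 [3]=0x8c (little-endian) → word 0x8c26a115
len:3 @ bit 0 → (0x8c26a115>>0)&0x7 = 0x5  ←
flags:16 @ bit 3 → (0x8c26a115>>3)&0xffff = 0xd422
kind:3 @ bit 19 → (0x8c26a115>>19)&0x7 = 0x4
opcode:9 @ bit 22 → (0x8c26a115>>22)&0x1ff = 0x30
bank:1 @ bit 31 → (0x8c26a115>>31)&0x1 = 0x1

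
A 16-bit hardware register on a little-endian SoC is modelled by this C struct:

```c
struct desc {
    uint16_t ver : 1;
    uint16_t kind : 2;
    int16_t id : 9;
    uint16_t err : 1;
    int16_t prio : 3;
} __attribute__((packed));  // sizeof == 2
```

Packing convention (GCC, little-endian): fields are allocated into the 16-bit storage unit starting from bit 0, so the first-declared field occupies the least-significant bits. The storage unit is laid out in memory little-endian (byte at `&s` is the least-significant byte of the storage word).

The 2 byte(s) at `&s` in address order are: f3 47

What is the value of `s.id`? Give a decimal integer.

[0]=0xf3 [1]=0x47 (little-endian) → word 0x47f3
ver:1 @ bit 0 → (0x47f3>>0)&0x1 = 0x1
kind:2 @ bit 1 → (0x47f3>>1)&0x3 = 0x1
id:9 @ bit 3 → (0x47f3>>3)&0x1ff = 0xfe  ←
err:1 @ bit 12 → (0x47f3>>12)&0x1 = 0x0
prio:3 @ bit 13 → (0x47f3>>13)&0x7 = 0x2
id signed 9b, MSB=0: value = 254

254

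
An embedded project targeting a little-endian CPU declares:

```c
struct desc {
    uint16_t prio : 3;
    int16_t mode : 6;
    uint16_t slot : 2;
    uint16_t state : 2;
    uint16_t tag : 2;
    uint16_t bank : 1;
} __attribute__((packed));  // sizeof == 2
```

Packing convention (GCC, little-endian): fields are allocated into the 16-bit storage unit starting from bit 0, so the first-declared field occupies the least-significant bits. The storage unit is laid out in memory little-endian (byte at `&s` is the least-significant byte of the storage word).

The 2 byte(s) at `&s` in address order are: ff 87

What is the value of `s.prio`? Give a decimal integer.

7

[0]=0xff [1]=0x87 (little-endian) → word 0x87ff
prio:3 @ bit 0 → (0x87ff>>0)&0x7 = 0x7  ←
mode:6 @ bit 3 → (0x87ff>>3)&0x3f = 0x3f
slot:2 @ bit 9 → (0x87ff>>9)&0x3 = 0x3
state:2 @ bit 11 → (0x87ff>>11)&0x3 = 0x0
tag:2 @ bit 13 → (0x87ff>>13)&0x3 = 0x0
bank:1 @ bit 15 → (0x87ff>>15)&0x1 = 0x1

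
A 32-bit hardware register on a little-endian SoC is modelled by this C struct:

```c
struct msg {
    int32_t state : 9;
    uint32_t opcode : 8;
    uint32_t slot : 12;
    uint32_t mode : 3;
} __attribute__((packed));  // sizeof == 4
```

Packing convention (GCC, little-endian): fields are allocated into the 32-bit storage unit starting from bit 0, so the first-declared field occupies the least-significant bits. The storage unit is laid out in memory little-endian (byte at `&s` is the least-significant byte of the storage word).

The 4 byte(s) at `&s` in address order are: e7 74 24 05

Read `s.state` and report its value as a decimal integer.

[0]=0xe7 [1]=0x74 [2]=0x24 [3]=0x05 (little-endian) → word 0x052474e7
state [0+:9] = (word>>0) & 0x1ff = 231  ←
opcode [9+:8] = (word>>9) & 0xff = 58
slot [17+:12] = (word>>17) & 0xfff = 658
mode [29+:3] = (word>>29) & 0x7 = 0
state signed 9b, MSB=0: value = 231

231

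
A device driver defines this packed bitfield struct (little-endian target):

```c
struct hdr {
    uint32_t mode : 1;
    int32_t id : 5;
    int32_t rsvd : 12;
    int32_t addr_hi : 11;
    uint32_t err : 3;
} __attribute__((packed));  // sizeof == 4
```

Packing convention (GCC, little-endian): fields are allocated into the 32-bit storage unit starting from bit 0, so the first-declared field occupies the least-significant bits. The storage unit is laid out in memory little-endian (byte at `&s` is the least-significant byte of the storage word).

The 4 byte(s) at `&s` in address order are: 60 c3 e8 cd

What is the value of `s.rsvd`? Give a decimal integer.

781

[0]=0x60 [1]=0xc3 [2]=0xe8 [3]=0xcd (little-endian) → word 0xcde8c360
mode:1 @ bit 0 → (0xcde8c360>>0)&0x1 = 0x0
id:5 @ bit 1 → (0xcde8c360>>1)&0x1f = 0x10
rsvd:12 @ bit 6 → (0xcde8c360>>6)&0xfff = 0x30d  ←
addr_hi:11 @ bit 18 → (0xcde8c360>>18)&0x7ff = 0x37a
err:3 @ bit 29 → (0xcde8c360>>29)&0x7 = 0x6
rsvd signed 12b, MSB=0: value = 781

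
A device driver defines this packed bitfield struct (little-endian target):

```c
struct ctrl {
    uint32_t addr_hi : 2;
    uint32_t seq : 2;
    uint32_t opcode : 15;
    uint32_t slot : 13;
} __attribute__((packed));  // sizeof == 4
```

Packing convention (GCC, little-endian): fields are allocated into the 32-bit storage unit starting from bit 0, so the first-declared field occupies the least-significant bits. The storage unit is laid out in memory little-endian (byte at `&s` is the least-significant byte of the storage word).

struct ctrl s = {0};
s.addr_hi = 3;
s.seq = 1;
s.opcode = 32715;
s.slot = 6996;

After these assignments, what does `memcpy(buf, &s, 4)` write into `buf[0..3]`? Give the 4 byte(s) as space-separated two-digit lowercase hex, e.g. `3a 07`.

b7 fc a7 da

addr_hi:2 = 3 → 0x3 << 0 → word 0x00000003
seq:2 = 1 → 0x1 << 2 → word 0x00000007
opcode:15 = 32715 → 0x7fcb << 4 → word 0x0007fcb7
slot:13 = 6996 → 0x1b54 << 19 → word 0xdaa7fcb7
word = 0xdaa7fcb7 → little-endian bytes:
  [0]=0xb7  [1]=0xfc  [2]=0xa7  [3]=0xda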